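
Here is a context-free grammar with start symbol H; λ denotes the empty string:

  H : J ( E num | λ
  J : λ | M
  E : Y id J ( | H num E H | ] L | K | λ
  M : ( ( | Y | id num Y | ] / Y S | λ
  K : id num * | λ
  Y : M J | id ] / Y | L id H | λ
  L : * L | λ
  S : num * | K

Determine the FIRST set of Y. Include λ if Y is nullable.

From Y : M J: M, J nullable, take FIRST(M) ∪ FIRST(J) = { (, *, ], id }; also λ since the whole RHS is nullable.
Y : id ] / Y contributes {id}.
From Y : L id H: L nullable, take FIRST(L) ∪ {id} = { *, id }.
Y : λ contributes λ.
Union: FIRST(Y) = { (, *, ], id, λ }.

{ (, *, ], id, λ }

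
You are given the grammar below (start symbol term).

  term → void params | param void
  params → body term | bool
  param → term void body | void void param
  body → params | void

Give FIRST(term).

term → void params contributes {void}.
From term → param void: add FIRST(param) = { void }.
Union: FIRST(term) = { void }.

{ void }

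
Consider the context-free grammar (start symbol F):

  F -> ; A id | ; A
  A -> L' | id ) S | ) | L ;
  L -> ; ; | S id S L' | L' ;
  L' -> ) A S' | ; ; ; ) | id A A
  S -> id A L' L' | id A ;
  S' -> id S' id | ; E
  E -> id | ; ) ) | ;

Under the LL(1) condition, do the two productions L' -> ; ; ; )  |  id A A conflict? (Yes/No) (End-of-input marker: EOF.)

FIRST(; ; ; )) = { ; } and FIRST(id A A) = { id }.
The FIRST sets are disjoint and neither alternative is nullable — no conflict.

No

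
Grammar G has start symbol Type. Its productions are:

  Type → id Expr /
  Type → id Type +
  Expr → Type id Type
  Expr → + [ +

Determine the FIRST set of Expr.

From Expr → Type id Type: add FIRST(Type) = { id }.
Expr → + [ + contributes {+}.
Union: FIRST(Expr) = { +, id }.

{ +, id }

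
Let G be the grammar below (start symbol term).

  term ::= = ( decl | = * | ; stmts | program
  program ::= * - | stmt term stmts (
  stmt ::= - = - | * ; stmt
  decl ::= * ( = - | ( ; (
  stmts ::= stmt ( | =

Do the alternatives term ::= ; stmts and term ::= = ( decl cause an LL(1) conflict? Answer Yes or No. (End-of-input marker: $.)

FIRST(; stmts) = { ; } and FIRST(= ( decl) = { = }.
The FIRST sets are disjoint and neither alternative is nullable — no conflict.

No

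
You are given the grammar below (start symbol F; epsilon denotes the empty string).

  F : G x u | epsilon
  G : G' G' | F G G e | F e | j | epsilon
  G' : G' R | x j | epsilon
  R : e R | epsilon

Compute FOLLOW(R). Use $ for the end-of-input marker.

In G' : G' R: R is at the end, add FOLLOW(G') = { e, j, x }.
In R : e R: R is at the end, add FOLLOW(R) = { e, j, x }.
Union: FOLLOW(R) = { e, j, x }.

{ e, j, x }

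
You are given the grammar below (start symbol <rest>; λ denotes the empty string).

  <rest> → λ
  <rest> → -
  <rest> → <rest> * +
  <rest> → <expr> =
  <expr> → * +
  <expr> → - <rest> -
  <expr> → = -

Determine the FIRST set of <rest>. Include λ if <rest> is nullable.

<rest> → λ contributes λ.
<rest> → - contributes {-}.
From <rest> → <rest> * +: <rest> nullable, take FIRST(<rest>) ∪ {*} = { *, -, = }.
From <rest> → <expr> =: add FIRST(<expr>) = { *, -, = }.
Union: FIRST(<rest>) = { *, -, =, λ }.

{ *, -, =, λ }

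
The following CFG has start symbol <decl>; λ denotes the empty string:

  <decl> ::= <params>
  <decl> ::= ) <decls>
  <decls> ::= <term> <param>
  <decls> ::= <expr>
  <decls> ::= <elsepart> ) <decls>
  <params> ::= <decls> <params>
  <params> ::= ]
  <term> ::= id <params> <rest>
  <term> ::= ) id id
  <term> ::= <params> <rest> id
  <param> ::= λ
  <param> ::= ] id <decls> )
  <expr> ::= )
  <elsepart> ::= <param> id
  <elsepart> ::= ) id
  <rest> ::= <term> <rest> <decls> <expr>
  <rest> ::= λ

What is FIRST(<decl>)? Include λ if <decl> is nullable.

From <decl> ::= <params>: add FIRST(<params>) = { ), ], id }.
<decl> ::= ) <decls> contributes {)}.
Union: FIRST(<decl>) = { ), ], id }.

{ ), ], id }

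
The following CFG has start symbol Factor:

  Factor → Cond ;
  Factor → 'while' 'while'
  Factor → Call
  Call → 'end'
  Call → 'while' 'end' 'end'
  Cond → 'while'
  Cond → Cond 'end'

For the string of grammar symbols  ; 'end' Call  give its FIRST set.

; is a terminal; add {;} and stop.

{ ; }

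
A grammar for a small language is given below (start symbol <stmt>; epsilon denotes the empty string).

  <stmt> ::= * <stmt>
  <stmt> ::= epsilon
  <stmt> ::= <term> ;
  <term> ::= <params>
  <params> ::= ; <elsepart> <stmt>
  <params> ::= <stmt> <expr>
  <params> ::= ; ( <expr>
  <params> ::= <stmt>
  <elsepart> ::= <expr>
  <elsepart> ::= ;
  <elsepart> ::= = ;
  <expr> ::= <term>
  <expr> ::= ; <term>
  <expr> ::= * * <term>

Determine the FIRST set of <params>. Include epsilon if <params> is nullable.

{ *, ;, epsilon }

<params> ::= ; <elsepart> <stmt> contributes {;}.
From <params> ::= <stmt> <expr>: <stmt>, <expr> nullable, take FIRST(<stmt>) ∪ FIRST(<expr>) = { *, ; }; also epsilon since the whole RHS is nullable.
<params> ::= ; ( <expr> contributes {;}.
From <params> ::= <stmt>: add FIRST(<stmt>) = { *, ;, epsilon } (including epsilon since <stmt> is nullable).
Union: FIRST(<params>) = { *, ;, epsilon }.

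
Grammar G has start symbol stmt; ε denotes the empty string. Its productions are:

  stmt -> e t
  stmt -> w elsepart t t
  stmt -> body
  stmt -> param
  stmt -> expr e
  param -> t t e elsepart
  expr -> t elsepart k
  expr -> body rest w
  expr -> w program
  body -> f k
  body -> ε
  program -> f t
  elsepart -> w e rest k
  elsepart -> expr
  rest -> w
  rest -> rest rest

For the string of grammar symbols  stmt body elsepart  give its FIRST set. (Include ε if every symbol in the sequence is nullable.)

{ e, f, t, w }

Add FIRST(stmt)\{ε} = { e, f, t, w }; stmt is nullable, continue.
Add FIRST(body)\{ε} = { f }; body is nullable, continue.
Add FIRST(elsepart) = { f, t, w }; elsepart is not nullable, stop.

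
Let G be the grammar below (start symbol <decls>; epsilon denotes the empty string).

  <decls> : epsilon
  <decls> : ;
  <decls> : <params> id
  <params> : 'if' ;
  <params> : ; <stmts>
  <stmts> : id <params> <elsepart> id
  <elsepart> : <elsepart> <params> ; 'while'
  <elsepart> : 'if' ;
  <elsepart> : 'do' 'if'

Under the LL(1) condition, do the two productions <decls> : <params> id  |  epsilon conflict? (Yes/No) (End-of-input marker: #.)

No

FIRST(<params> id) = { 'if', ; } and FIRST(epsilon) = { epsilon }.
The second is nullable but FOLLOW(<decls>) = { # } is disjoint from FIRST of the first.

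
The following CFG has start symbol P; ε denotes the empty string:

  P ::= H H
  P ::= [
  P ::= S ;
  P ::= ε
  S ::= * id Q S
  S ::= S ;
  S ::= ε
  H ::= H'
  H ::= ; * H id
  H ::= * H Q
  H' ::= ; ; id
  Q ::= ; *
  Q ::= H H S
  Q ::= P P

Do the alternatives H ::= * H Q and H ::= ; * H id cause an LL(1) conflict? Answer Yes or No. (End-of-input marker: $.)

No

FIRST(* H Q) = { * } and FIRST(; * H id) = { ; }.
The FIRST sets are disjoint and neither alternative is nullable — no conflict.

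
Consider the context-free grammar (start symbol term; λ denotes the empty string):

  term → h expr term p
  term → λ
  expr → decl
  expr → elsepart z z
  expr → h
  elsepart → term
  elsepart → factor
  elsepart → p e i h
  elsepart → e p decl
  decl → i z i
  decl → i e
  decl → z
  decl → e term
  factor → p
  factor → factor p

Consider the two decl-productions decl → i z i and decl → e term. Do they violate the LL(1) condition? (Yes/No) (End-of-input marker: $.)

FIRST(i z i) = { i } and FIRST(e term) = { e }.
The FIRST sets are disjoint and neither alternative is nullable — no conflict.

No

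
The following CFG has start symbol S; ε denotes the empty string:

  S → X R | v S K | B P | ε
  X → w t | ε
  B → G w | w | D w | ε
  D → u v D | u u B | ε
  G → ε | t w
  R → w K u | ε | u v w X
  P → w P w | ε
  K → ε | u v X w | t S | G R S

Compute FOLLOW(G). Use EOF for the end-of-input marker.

{ EOF, t, u, v, w }

In B → G w: add FIRST(w) = { w }.
In K → G R S: add FIRST(R S)\{ε} = { t, u, v, w }.
  Since R S is nullable, also add FOLLOW(K) = { EOF, t, u, v, w }.
Union: FOLLOW(G) = { EOF, t, u, v, w }.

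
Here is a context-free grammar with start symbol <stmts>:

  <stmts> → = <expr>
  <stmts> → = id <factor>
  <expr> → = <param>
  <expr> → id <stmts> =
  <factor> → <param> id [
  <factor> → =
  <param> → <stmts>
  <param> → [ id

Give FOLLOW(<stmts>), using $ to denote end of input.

<stmts> is the start symbol, so $ ∈ FOLLOW(<stmts>).
In <expr> → id <stmts> =: add FIRST(=) = { = }.
In <param> → <stmts>: <stmts> is at the end, add FOLLOW(<param>) = { $, =, id }.
Union: FOLLOW(<stmts>) = { $, =, id }.

{ $, =, id }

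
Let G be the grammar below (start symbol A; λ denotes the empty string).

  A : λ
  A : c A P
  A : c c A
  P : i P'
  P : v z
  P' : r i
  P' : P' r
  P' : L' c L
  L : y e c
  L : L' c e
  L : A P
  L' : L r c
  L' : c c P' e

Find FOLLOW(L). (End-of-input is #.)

{ #, e, i, r, v }

In P' : L' c L: L is at the end, add FOLLOW(P') = { #, e, i, r, v }.
In L' : L r c: add FIRST(r c) = { r }.
Union: FOLLOW(L) = { #, e, i, r, v }.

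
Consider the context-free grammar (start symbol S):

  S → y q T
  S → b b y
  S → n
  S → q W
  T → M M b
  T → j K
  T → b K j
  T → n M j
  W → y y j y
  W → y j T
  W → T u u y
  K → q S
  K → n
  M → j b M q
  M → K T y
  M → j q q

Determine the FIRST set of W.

W → y y j y contributes {y}.
W → y j T contributes {y}.
From W → T u u y: add FIRST(T) = { b, j, n, q }.
Union: FIRST(W) = { b, j, n, q, y }.

{ b, j, n, q, y }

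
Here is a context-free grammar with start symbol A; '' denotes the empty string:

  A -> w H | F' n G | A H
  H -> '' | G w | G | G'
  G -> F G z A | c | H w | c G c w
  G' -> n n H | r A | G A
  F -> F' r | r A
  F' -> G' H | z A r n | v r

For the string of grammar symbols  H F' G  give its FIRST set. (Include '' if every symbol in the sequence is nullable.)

{ c, n, r, v, w, z }

Add FIRST(H)\{''} = { c, n, r, v, w, z }; H is nullable, continue.
Add FIRST(F') = { c, n, r, v, w, z }; F' is not nullable, stop.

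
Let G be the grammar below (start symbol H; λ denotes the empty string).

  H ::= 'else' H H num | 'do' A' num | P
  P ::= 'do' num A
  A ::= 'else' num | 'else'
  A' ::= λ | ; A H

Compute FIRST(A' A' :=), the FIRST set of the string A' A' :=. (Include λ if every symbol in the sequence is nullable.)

Add FIRST(A')\{λ} = { ; }; A' is nullable, continue.
Add FIRST(A')\{λ} = { ; }; A' is nullable, continue.
:= is a terminal; add {:=} and stop.

{ :=, ; }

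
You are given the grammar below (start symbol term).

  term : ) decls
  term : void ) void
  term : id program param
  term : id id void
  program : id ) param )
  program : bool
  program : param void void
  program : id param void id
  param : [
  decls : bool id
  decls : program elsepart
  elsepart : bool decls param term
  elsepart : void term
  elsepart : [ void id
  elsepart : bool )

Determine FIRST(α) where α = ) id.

{ ) }

) is a terminal; add {)} and stop.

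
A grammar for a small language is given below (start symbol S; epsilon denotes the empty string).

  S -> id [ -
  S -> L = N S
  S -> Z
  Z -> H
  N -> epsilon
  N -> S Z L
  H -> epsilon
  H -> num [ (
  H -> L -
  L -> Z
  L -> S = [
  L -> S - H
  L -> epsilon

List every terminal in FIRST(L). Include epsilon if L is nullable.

{ -, =, id, num, epsilon }

From L -> Z: add FIRST(Z) = { -, =, id, num, epsilon } (including epsilon since Z is nullable).
From L -> S = [: S nullable, take FIRST(S) ∪ {=} = { -, =, id, num }.
From L -> S - H: S nullable, take FIRST(S) ∪ {-} = { -, =, id, num }.
L -> epsilon contributes epsilon.
Union: FIRST(L) = { -, =, id, num, epsilon }.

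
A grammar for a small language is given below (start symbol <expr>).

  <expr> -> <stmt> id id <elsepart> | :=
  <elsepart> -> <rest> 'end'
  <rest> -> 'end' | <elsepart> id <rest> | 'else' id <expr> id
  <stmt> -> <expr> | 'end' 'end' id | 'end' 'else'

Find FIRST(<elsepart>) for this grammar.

{ 'else', 'end' }

From <elsepart> -> <rest> 'end': add FIRST(<rest>) = { 'else', 'end' }.
Union: FIRST(<elsepart>) = { 'else', 'end' }.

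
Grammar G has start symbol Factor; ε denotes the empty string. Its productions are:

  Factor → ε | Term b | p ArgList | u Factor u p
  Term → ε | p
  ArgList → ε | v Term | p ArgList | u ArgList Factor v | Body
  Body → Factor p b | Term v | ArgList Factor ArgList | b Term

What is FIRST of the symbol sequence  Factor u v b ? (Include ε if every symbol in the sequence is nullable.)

{ b, p, u }

Add FIRST(Factor)\{ε} = { b, p, u }; Factor is nullable, continue.
u is a terminal; add {u} and stop.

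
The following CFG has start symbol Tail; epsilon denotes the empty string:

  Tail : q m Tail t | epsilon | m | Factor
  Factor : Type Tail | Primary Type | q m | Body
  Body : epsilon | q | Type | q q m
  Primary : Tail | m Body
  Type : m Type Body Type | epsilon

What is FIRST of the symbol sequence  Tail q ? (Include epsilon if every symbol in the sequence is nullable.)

{ m, q }

Add FIRST(Tail)\{epsilon} = { m, q }; Tail is nullable, continue.
q is a terminal; add {q} and stop.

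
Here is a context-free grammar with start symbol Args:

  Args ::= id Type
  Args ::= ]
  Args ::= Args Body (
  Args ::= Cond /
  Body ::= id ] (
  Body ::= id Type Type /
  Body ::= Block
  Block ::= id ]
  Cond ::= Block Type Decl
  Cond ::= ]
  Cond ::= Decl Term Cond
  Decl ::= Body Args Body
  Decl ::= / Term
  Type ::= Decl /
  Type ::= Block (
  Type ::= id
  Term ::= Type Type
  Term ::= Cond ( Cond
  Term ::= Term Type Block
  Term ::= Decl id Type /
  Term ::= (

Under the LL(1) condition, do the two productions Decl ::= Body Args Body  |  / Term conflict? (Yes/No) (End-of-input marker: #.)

FIRST(Body Args Body) = { id } and FIRST(/ Term) = { / }.
The FIRST sets are disjoint and neither alternative is nullable — no conflict.

No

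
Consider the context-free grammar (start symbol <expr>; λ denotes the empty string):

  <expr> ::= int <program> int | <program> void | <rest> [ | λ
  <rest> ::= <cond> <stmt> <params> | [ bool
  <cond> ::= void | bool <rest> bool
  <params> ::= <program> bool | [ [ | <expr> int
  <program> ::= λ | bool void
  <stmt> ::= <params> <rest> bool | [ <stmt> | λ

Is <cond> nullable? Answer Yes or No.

No

Nullable nonterminals: <expr>, <program>, <stmt>.
No production of <cond> has an RHS whose symbols are all nullable, so <cond> is not nullable.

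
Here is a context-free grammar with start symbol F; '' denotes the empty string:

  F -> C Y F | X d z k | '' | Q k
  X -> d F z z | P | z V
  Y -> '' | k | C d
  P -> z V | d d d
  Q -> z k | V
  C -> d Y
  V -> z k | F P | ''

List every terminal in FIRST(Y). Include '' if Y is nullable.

Y -> '' contributes ''.
Y -> k contributes {k}.
From Y -> C d: add FIRST(C) = { d }.
Union: FIRST(Y) = { d, k, '' }.

{ d, k, '' }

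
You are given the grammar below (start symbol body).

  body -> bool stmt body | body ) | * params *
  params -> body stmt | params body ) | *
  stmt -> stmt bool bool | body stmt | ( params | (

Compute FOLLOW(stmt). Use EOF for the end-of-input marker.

{ *, bool }

In body -> bool stmt body: add FIRST(body) = { *, bool }.
In params -> body stmt: stmt is at the end, add FOLLOW(params) = { *, bool }.
In stmt -> stmt bool bool: add FIRST(bool bool) = { bool }.
In stmt -> body stmt: stmt is at the end, add FOLLOW(stmt) = { *, bool }.
Union: FOLLOW(stmt) = { *, bool }.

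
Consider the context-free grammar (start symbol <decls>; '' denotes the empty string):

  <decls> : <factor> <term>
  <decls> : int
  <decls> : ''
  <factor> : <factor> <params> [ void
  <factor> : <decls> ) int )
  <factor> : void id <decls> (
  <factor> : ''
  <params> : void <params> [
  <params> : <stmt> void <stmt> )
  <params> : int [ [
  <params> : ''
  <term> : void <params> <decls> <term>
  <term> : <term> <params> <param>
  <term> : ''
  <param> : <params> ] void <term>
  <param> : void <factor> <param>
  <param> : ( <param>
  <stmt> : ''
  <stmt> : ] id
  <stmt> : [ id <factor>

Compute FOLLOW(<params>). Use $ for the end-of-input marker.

In <factor> : <factor> <params> [ void: add FIRST([ void) = { [ }.
In <params> : void <params> [: add FIRST([) = { [ }.
In <term> : void <params> <decls> <term>: add FIRST(<decls> <term>)\{''} = { (, ), [, ], int, void }.
  Since <decls> <term> is nullable, also add FOLLOW(<term>) = { $, (, ), [, ], int, void }.
In <term> : <term> <params> <param>: add FIRST(<param>) = { (, [, ], int, void }.
In <param> : <params> ] void <term>: add FIRST(] void <term>) = { ] }.
Union: FOLLOW(<params>) = { $, (, ), [, ], int, void }.

{ $, (, ), [, ], int, void }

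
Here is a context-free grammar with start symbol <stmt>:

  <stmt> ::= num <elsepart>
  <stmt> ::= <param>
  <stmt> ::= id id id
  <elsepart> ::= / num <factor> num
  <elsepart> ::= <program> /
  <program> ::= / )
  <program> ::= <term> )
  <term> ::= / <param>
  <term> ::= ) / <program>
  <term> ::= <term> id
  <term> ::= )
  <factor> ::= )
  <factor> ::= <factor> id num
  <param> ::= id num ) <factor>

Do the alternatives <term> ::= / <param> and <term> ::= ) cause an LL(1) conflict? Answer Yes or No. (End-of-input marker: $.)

FIRST(/ <param>) = { / } and FIRST()) = { ) }.
The FIRST sets are disjoint and neither alternative is nullable — no conflict.

No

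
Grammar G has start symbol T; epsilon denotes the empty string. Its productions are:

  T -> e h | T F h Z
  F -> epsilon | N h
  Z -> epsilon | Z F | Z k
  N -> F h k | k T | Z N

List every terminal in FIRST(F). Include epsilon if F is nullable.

F -> epsilon contributes epsilon.
From F -> N h: add FIRST(N) = { h, k }.
Union: FIRST(F) = { h, k, epsilon }.

{ h, k, epsilon }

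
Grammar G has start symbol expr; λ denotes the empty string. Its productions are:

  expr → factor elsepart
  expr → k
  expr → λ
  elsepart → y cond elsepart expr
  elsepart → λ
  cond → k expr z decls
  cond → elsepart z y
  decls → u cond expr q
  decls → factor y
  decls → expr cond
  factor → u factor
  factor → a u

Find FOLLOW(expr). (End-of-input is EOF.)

expr is the start symbol, so EOF ∈ FOLLOW(expr).
In elsepart → y cond elsepart expr: expr is at the end, add FOLLOW(elsepart) = { EOF, a, k, q, u, y, z }.
In cond → k expr z decls: add FIRST(z decls) = { z }.
In decls → u cond expr q: add FIRST(q) = { q }.
In decls → expr cond: add FIRST(cond) = { k, y, z }.
Union: FOLLOW(expr) = { EOF, a, k, q, u, y, z }.

{ EOF, a, k, q, u, y, z }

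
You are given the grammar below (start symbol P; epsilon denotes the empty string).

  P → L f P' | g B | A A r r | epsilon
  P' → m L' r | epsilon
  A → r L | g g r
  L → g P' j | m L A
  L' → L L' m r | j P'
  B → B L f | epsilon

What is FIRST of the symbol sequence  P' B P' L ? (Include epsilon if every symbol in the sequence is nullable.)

Add FIRST(P')\{epsilon} = { m }; P' is nullable, continue.
Add FIRST(B)\{epsilon} = { g, m }; B is nullable, continue.
Add FIRST(P')\{epsilon} = { m }; P' is nullable, continue.
Add FIRST(L) = { g, m }; L is not nullable, stop.

{ g, m }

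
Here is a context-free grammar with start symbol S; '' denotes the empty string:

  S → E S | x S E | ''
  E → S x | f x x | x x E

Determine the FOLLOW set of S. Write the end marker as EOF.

{ EOF, f, x }

S is the start symbol, so EOF ∈ FOLLOW(S).
In S → E S: S is at the end, add FOLLOW(S) = { EOF, f, x }.
In S → x S E: add FIRST(E) = { f, x }.
In E → S x: add FIRST(x) = { x }.
Union: FOLLOW(S) = { EOF, f, x }.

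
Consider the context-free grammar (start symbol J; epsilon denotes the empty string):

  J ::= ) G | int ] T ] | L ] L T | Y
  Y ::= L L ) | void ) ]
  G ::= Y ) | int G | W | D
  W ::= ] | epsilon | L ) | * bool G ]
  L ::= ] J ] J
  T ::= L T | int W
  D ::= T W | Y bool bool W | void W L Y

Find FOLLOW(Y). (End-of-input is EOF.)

{ EOF, ), ], bool, int, void }

In J ::= Y: Y is at the end, add FOLLOW(J) = { EOF, ), ], int, void }.
In G ::= Y ): add FIRST()) = { ) }.
In D ::= Y bool bool W: add FIRST(bool bool W) = { bool }.
In D ::= void W L Y: Y is at the end, add FOLLOW(D) = { EOF, ), ], int, void }.
Union: FOLLOW(Y) = { EOF, ), ], bool, int, void }.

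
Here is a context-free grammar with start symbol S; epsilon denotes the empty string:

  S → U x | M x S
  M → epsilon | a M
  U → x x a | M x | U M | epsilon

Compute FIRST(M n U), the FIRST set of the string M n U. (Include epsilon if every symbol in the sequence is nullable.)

Add FIRST(M)\{epsilon} = { a }; M is nullable, continue.
n is a terminal; add {n} and stop.

{ a, n }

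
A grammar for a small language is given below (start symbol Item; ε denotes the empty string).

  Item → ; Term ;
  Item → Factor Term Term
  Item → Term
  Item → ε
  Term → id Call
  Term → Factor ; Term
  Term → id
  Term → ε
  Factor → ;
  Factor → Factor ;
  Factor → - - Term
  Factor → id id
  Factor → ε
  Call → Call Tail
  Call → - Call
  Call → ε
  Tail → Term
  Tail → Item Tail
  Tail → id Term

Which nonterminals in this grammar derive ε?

{ Call, Factor, Item, Tail, Term }

Directly nullable (have an ε-production): Item, Term, Factor, Call.
Tail → Term with every symbol nullable, so Tail is nullable.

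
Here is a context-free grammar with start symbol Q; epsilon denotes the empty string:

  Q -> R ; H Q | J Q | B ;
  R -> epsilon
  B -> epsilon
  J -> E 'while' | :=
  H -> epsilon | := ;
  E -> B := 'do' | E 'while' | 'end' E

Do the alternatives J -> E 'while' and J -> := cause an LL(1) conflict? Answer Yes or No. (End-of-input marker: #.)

Yes

FIRST(E 'while') = { 'end', := } and FIRST(:=) = { := }.
Both contain :=, so the two alternatives are not disjoint — LL(1) conflict.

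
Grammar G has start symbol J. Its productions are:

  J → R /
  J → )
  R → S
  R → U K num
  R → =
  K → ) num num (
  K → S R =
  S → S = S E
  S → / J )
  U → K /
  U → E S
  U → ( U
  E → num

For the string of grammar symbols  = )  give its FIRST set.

{ = }

= is a terminal; add {=} and stop.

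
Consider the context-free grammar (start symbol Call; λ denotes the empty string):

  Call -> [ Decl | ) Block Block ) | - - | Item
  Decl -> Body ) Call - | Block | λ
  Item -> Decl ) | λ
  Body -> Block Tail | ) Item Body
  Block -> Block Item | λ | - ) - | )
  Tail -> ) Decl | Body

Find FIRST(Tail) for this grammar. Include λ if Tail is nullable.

Tail -> ) Decl contributes {)}.
From Tail -> Body: add FIRST(Body) = { ), - }.
Union: FIRST(Tail) = { ), - }.

{ ), - }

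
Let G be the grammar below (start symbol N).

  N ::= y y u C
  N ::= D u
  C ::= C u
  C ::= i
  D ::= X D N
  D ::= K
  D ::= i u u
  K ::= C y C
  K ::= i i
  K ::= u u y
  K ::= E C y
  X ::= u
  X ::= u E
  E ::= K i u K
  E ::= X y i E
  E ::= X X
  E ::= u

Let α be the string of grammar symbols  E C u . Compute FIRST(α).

{ i, u }

Add FIRST(E) = { i, u }; E is not nullable, stop.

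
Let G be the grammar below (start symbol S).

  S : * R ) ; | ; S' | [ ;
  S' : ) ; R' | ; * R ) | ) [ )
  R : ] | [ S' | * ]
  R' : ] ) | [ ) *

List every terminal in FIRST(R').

R' : ] ) contributes {]}.
R' : [ ) * contributes {[}.
Union: FIRST(R') = { [, ] }.

{ [, ] }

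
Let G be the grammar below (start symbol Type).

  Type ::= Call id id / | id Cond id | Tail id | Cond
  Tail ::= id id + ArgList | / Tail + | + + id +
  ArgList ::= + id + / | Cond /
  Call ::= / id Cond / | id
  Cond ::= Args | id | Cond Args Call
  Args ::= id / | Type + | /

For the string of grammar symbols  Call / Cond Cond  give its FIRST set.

Add FIRST(Call) = { /, id }; Call is not nullable, stop.

{ /, id }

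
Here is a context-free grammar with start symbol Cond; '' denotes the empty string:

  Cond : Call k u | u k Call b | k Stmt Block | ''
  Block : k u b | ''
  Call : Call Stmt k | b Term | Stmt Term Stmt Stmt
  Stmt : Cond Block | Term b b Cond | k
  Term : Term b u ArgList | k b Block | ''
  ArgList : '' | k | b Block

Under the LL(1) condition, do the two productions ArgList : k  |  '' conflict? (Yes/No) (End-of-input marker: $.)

Yes

FIRST(k) = { k } and FIRST('') = { '' }.
The second alternative is nullable and FOLLOW(ArgList) = { b, k, u } shares k with FIRST of the first — conflict.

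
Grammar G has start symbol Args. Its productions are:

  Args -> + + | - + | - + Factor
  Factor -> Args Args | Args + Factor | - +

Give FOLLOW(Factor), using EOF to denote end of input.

In Args -> - + Factor: Factor is at the end, add FOLLOW(Args) = { EOF, +, - }.
In Factor -> Args + Factor: Factor is at the end, add FOLLOW(Factor) = { EOF, +, - }.
Union: FOLLOW(Factor) = { EOF, +, - }.

{ EOF, +, - }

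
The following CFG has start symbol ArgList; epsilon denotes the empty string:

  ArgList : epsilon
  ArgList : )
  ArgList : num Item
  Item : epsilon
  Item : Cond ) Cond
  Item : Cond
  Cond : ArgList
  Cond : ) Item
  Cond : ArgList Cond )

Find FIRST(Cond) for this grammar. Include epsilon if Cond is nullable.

From Cond : ArgList: add FIRST(ArgList) = { ), num, epsilon } (including epsilon since ArgList is nullable).
Cond : ) Item contributes {)}.
From Cond : ArgList Cond ): ArgList, Cond nullable, take FIRST(ArgList) ∪ FIRST(Cond) ∪ {)} = { ), num }.
Union: FIRST(Cond) = { ), num, epsilon }.

{ ), num, epsilon }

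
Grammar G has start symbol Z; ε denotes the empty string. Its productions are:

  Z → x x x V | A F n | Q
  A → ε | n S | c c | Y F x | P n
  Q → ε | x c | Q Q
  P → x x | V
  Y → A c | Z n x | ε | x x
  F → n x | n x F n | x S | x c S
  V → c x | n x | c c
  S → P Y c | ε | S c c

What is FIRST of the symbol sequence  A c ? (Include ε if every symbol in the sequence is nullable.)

{ c, n, x }

Add FIRST(A)\{ε} = { c, n, x }; A is nullable, continue.
c is a terminal; add {c} and stop.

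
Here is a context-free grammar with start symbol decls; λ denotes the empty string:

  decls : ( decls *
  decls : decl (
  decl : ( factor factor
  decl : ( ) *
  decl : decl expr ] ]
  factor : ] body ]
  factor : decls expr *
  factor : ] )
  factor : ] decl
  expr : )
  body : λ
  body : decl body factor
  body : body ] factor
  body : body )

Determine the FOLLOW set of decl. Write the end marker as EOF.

In decls : decl (: add FIRST(() = { ( }.
In decl : decl expr ] ]: add FIRST(expr ] ]) = { ) }.
In factor : ] decl: decl is at the end, add FOLLOW(factor) = { (, ), ] }.
In body : decl body factor: add FIRST(body factor) = { (, ), ] }.
Union: FOLLOW(decl) = { (, ), ] }.

{ (, ), ] }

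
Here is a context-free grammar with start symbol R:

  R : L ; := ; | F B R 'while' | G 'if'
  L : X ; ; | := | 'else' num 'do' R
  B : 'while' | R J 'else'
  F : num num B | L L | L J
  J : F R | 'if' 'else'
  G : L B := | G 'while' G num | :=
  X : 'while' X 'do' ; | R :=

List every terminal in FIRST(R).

{ 'else', 'while', :=, num }

From R : L ; := ;: add FIRST(L) = { 'else', 'while', :=, num }.
From R : F B R 'while': add FIRST(F) = { 'else', 'while', :=, num }.
From R : G 'if': add FIRST(G) = { 'else', 'while', :=, num }.
Union: FIRST(R) = { 'else', 'while', :=, num }.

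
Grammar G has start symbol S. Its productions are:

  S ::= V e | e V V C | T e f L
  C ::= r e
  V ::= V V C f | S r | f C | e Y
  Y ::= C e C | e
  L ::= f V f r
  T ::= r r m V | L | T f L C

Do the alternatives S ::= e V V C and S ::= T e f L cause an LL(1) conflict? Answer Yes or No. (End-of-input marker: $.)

No

FIRST(e V V C) = { e } and FIRST(T e f L) = { f, r }.
The FIRST sets are disjoint and neither alternative is nullable — no conflict.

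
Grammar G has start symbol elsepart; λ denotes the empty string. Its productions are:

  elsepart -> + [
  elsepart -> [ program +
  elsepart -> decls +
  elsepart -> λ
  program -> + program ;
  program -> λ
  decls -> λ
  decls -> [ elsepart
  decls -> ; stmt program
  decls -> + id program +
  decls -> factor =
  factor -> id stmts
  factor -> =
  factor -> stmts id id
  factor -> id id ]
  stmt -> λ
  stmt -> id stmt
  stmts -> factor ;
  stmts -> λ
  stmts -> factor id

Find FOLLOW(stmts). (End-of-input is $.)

{ ;, =, id }

In factor -> id stmts: stmts is at the end, add FOLLOW(factor) = { ;, =, id }.
In factor -> stmts id id: add FIRST(id id) = { id }.
Union: FOLLOW(stmts) = { ;, =, id }.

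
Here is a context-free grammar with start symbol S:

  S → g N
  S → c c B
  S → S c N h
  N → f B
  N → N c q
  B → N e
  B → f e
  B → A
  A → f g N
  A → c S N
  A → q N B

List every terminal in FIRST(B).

From B → N e: add FIRST(N) = { f }.
B → f e contributes {f}.
From B → A: add FIRST(A) = { c, f, q }.
Union: FIRST(B) = { c, f, q }.

{ c, f, q }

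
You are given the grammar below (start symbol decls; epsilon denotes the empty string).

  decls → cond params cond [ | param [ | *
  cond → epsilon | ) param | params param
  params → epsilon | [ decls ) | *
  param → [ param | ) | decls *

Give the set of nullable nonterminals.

{ cond, params }

Directly nullable (have an epsilon-production): cond, params.
No other nonterminal has a production whose RHS symbols are all nullable.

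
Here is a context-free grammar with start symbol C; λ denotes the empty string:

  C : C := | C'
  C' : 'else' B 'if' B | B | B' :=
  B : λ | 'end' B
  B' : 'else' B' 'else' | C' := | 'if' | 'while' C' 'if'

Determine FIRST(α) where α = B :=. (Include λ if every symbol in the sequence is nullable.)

{ 'end', := }

Add FIRST(B)\{λ} = { 'end' }; B is nullable, continue.
:= is a terminal; add {:=} and stop.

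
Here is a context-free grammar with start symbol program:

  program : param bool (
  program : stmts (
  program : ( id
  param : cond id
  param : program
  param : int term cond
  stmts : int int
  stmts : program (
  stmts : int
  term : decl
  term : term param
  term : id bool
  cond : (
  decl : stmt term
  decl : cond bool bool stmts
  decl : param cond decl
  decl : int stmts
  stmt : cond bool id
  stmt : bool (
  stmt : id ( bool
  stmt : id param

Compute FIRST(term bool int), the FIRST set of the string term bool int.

{ (, bool, id, int }

Add FIRST(term) = { (, bool, id, int }; term is not nullable, stop.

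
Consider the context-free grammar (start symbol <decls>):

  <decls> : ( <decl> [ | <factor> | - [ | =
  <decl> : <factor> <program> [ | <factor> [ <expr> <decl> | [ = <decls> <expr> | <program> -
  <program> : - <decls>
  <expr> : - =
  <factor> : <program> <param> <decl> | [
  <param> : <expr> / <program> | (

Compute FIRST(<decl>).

{ -, [ }

From <decl> : <factor> <program> [: add FIRST(<factor>) = { -, [ }.
From <decl> : <factor> [ <expr> <decl>: add FIRST(<factor>) = { -, [ }.
<decl> : [ = <decls> <expr> contributes {[}.
From <decl> : <program> -: add FIRST(<program>) = { - }.
Union: FIRST(<decl>) = { -, [ }.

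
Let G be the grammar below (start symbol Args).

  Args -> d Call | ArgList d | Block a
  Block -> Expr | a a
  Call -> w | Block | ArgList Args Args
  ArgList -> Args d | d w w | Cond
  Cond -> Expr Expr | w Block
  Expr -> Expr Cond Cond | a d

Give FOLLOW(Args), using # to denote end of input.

Args is the start symbol, so # ∈ FOLLOW(Args).
In Call -> ArgList Args Args: add FIRST(Args) = { a, d, w }.
In Call -> ArgList Args Args: Args is at the end, add FOLLOW(Call) = { #, a, d, w }.
In ArgList -> Args d: add FIRST(d) = { d }.
Union: FOLLOW(Args) = { #, a, d, w }.

{ #, a, d, w }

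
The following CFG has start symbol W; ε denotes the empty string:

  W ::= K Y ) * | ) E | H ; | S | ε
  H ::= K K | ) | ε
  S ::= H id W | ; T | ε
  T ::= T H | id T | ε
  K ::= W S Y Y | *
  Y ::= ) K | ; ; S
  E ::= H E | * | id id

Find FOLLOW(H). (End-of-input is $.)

In W ::= H ;: add FIRST(;) = { ; }.
In S ::= H id W: add FIRST(id W) = { id }.
In T ::= T H: H is at the end, add FOLLOW(T) = { $, ), *, ;, id }.
In E ::= H E: add FIRST(E) = { ), *, ;, id }.
Union: FOLLOW(H) = { $, ), *, ;, id }.

{ $, ), *, ;, id }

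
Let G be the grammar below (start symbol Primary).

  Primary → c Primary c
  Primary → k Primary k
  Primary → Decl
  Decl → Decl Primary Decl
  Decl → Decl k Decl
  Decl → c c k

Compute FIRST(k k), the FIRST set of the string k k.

{ k }

k is a terminal; add {k} and stop.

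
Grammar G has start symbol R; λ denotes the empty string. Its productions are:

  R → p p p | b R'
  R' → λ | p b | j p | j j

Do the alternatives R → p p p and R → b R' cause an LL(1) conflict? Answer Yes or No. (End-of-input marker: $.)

FIRST(p p p) = { p } and FIRST(b R') = { b }.
The FIRST sets are disjoint and neither alternative is nullable — no conflict.

No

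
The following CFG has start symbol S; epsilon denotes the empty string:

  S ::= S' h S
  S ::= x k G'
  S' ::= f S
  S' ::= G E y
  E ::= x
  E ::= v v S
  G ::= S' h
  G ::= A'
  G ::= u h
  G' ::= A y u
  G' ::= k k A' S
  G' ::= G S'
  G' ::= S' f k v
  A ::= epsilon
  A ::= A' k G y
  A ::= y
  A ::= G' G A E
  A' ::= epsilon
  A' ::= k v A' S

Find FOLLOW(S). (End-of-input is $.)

{ $, f, h, k, u, v, x, y }

S is the start symbol, so $ ∈ FOLLOW(S).
In S ::= S' h S: S is at the end, add FOLLOW(S) = { $, f, h, k, u, v, x, y }.
In S' ::= f S: S is at the end, add FOLLOW(S') = { $, f, h, k, u, v, x, y }.
In E ::= v v S: S is at the end, add FOLLOW(E) = { v, x, y }.
In G' ::= k k A' S: S is at the end, add FOLLOW(G') = { $, f, h, k, u, v, x, y }.
In A' ::= k v A' S: S is at the end, add FOLLOW(A') = { f, k, u, v, x, y }.
Union: FOLLOW(S) = { $, f, h, k, u, v, x, y }.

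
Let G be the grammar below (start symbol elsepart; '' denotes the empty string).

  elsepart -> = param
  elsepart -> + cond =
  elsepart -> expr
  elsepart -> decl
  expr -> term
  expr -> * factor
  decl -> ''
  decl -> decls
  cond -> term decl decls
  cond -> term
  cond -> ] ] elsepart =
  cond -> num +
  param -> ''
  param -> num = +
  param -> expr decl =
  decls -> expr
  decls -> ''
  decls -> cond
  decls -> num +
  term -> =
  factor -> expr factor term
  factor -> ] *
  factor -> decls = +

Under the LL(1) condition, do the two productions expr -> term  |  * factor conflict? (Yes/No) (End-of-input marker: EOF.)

FIRST(term) = { = } and FIRST(* factor) = { * }.
The FIRST sets are disjoint and neither alternative is nullable — no conflict.

No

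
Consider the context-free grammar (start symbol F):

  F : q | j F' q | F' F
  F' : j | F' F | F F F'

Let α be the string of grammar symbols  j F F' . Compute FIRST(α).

j is a terminal; add {j} and stop.

{ j }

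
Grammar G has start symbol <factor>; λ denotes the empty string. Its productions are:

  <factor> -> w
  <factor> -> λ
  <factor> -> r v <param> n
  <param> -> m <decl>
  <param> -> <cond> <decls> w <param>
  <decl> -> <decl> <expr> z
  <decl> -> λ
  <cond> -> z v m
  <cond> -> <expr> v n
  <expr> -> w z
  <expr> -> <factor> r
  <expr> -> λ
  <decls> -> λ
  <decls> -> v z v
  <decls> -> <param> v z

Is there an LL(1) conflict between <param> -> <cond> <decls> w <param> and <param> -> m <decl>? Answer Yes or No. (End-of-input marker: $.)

FIRST(<cond> <decls> w <param>) = { r, v, w, z } and FIRST(m <decl>) = { m }.
The FIRST sets are disjoint and neither alternative is nullable — no conflict.

No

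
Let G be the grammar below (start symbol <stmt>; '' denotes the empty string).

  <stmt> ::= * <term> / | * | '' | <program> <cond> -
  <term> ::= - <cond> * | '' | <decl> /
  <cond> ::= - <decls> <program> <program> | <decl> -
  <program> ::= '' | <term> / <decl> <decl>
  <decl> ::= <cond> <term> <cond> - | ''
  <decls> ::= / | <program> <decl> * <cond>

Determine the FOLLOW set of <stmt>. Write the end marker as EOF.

<stmt> is the start symbol, so EOF ∈ FOLLOW(<stmt>).
Union: FOLLOW(<stmt>) = { EOF }.

{ EOF }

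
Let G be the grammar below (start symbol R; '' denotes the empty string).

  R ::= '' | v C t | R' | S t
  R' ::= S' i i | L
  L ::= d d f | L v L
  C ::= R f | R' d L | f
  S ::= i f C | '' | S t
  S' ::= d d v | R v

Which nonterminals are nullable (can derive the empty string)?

{ R, S }

Directly nullable (have an ''-production): R, S.
No other nonterminal has a production whose RHS symbols are all nullable.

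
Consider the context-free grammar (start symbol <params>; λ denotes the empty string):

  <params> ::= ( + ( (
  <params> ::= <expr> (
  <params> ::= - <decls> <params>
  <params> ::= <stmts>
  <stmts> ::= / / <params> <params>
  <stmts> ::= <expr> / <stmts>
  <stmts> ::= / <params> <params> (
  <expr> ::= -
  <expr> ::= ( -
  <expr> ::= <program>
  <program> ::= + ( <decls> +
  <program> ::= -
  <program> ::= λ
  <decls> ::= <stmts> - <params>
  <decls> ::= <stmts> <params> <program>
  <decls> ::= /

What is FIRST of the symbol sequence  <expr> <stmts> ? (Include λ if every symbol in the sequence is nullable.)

Add FIRST(<expr>)\{λ} = { (, +, - }; <expr> is nullable, continue.
Add FIRST(<stmts>) = { (, +, -, / }; <stmts> is not nullable, stop.

{ (, +, -, / }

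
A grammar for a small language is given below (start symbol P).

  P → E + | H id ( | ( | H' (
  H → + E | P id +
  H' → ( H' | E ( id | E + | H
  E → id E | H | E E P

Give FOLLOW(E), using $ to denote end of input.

In P → E +: add FIRST(+) = { + }.
In H → + E: E is at the end, add FOLLOW(H) = { (, +, id }.
In H' → E ( id: add FIRST(( id) = { ( }.
In H' → E +: add FIRST(+) = { + }.
In E → id E: E is at the end, add FOLLOW(E) = { (, +, id }.
In E → E E P: add FIRST(E P) = { (, +, id }.
In E → E E P: add FIRST(P) = { (, +, id }.
Union: FOLLOW(E) = { (, +, id }.

{ (, +, id }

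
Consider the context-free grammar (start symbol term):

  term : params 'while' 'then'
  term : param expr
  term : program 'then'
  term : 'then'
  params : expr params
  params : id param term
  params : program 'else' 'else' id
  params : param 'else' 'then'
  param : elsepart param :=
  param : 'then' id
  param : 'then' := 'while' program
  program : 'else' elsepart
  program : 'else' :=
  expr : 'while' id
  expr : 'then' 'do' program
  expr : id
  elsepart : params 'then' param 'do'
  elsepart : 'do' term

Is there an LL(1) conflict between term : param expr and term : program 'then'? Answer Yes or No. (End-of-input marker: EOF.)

Yes

FIRST(param expr) = { 'do', 'else', 'then', 'while', id } and FIRST(program 'then') = { 'else' }.
Both contain 'else', so the two alternatives are not disjoint — LL(1) conflict.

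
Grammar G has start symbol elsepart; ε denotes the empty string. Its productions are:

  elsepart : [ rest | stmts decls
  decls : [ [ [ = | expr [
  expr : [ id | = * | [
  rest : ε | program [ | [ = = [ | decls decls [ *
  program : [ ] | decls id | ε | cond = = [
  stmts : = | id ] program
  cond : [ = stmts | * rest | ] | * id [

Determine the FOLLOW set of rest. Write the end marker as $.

In elsepart : [ rest: rest is at the end, add FOLLOW(elsepart) = { $ }.
In cond : * rest: rest is at the end, add FOLLOW(cond) = { = }.
Union: FOLLOW(rest) = { $, = }.

{ $, = }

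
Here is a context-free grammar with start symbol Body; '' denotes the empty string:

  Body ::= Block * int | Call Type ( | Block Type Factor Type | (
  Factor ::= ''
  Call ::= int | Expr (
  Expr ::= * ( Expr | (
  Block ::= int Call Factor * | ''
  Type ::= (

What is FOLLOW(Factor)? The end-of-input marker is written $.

In Body ::= Block Type Factor Type: add FIRST(Type) = { ( }.
In Block ::= int Call Factor *: add FIRST(*) = { * }.
Union: FOLLOW(Factor) = { (, * }.

{ (, * }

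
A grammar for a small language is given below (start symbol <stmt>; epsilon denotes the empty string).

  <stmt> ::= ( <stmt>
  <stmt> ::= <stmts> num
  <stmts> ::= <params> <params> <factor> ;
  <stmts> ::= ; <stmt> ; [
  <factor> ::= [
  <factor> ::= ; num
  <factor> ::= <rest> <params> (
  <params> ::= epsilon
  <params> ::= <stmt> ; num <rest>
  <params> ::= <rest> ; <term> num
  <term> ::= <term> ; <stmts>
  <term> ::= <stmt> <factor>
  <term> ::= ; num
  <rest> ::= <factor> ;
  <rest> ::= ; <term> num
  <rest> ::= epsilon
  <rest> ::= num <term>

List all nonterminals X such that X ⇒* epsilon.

{ <params>, <rest> }

Directly nullable (have an epsilon-production): <params>, <rest>.
No other nonterminal has a production whose RHS symbols are all nullable.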